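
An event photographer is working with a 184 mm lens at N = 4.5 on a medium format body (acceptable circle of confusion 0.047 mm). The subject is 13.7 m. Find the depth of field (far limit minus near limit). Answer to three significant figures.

2.33 m

Hyperfocal distance H = f²/(N·c) + f = 184²/(4.5 × 0.047) + 184 = 33856/0.2115 + 184 ≈ 160259.7 mm ≈ 160.3 m.
Near limit Dn = s·(H − f)/(H + s − 2f) = 13700 × (160259.7 − 184) / (160259.7 + 13700 − 2 × 184) = 13700 × 160075.7 / 173591.7 ≈ 12633.3 mm.
Far limit Df = s·(H − f)/(H − s) = 13700 × (160259.7 − 184) / (160259.7 − 13700) = 13700 × 160075.7 / 146559.7 ≈ 14963.4 mm.
Depth of field = Df − Dn = 14963.4 − 12633.3 ≈ 2330.1 mm ≈ 2.33 m.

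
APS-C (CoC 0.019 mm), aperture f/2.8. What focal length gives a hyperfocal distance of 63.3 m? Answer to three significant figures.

From H = f²/(N·c) + f, with f ≪ H: f ≈ √(H·N·c) = √(63300 × 2.8 × 0.019) = √3367.6 ≈ 58.03 mm.
The +f correction barely moves this — solving exactly, f² + N·c·f − N·c·H = 0 ⇒ f = (−N·c + √((N·c)² + 4·N·c·H))/2 = (−0.0532 + √13470)/2 ≈ 58.004 mm, so f ≈ 58.0 mm.

58.0 mm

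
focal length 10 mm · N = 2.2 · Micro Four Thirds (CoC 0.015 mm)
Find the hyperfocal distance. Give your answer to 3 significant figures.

3.04 m

Hyperfocal distance H = f²/(N·c) + f = 10²/(2.2 × 0.015) + 10 = 100/0.033 + 10 ≈ 3040.3 mm ≈ 3.04 m.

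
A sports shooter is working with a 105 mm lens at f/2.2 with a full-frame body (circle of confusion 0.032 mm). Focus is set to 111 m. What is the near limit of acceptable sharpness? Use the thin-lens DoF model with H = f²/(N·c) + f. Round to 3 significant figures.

65.0 m

Hyperfocal distance H = f²/(N·c) + f = 105²/(2.2 × 0.032) + 105 = 11025/0.0704 + 105 ≈ 156710.1 mm ≈ 156.7 m.
Near limit Dn = s·(H − f)/(H + s − 2f) = 111000 × (156710.1 − 105) / (156710.1 + 111000 − 2 × 105) = 111000 × 156605.1 / 267500.1 ≈ 64984 mm ≈ 65.0 m.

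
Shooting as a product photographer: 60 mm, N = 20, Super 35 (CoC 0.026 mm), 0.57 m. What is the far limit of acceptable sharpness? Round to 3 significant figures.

Hyperfocal distance H = f²/(N·c) + f = 60²/(20 × 0.026) + 60 = 3600/0.52 + 60 ≈ 6983.1 mm ≈ 6.983 m.
Far limit Df = s·(H − f)/(H − s) = 570 × (6983.1 − 60) / (6983.1 − 570) = 570 × 6923.1 / 6413.1 ≈ 615.33 mm ≈ 0.615 m.

0.615 m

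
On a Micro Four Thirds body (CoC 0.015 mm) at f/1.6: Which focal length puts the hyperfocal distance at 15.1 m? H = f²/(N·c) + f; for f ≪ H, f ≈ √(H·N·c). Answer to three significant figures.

From H = f²/(N·c) + f, with f ≪ H: f ≈ √(H·N·c) = √(15100 × 1.6 × 0.015) = √362.40 ≈ 19.04 mm.
The +f correction barely moves this — solving exactly, f² + N·c·f − N·c·H = 0 ⇒ f = (−N·c + √((N·c)² + 4·N·c·H))/2 = (−0.024 + √1449.6)/2 ≈ 19.025 mm, so f ≈ 19.0 mm.

19.0 mm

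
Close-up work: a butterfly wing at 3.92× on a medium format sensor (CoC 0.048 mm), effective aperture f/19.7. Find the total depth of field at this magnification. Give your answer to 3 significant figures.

0.123 mm

At magnification m, DoF ≈ 2·N_eff·c/m² = 2 × 19.7 × 0.048 / 3.92² = 1.891 / 15.37 ≈ 0.123 mm.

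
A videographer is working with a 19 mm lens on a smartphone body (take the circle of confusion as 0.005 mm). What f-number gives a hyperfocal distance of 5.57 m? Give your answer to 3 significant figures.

f/13

Rearrange H = f²/(N·c) + f for N: N = f² / ((H − f)·c).
N = 19² / ((5570 − 19) × 0.005) = 361 / 27.75 ≈ 13.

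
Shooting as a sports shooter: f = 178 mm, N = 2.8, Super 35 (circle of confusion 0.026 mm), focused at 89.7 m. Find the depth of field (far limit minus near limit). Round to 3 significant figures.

38.5 m

Hyperfocal distance H = f²/(N·c) + f = 178²/(2.8 × 0.026) + 178 = 31684/0.0728 + 178 ≈ 435397.8 mm ≈ 435.4 m.
Near limit Dn = s·(H − f)/(H + s − 2f) = 89700 × (435397.8 − 178) / (435397.8 + 89700 − 2 × 178) = 89700 × 435219.8 / 524741.8 ≈ 74397 mm.
Far limit Df = s·(H − f)/(H − s) = 89700 × (435397.8 − 178) / (435397.8 − 89700) = 89700 × 435219.8 / 345697.8 ≈ 112929 mm.
Depth of field = Df − Dn = 112929 − 74397 ≈ 38532 mm ≈ 38.5 m.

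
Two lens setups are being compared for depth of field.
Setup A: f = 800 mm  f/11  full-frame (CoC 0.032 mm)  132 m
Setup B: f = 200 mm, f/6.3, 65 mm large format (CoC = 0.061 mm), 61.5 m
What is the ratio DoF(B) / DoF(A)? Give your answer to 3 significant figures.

Setup A: H = 800²/(11×0.032) + 800 ≈ 1818981.8 mm; DoF = Df − Dn = 142266 − 123116 ≈ 19150 mm.
Setup B: H = 200²/(6.3×0.061) + 200 ≈ 104285.3 mm; DoF = Df − Dn = 149613 − 38705 ≈ 110908 mm.
Ratio = 110908 / 19150 ≈ 5.79.

5.79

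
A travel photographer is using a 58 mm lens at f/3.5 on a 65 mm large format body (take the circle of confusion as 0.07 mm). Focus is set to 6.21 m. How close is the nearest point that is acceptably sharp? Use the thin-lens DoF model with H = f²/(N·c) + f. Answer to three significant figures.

4.29 m

Hyperfocal distance H = f²/(N·c) + f = 58²/(3.5 × 0.07) + 58 = 3364/0.245 + 58 ≈ 13788.6 mm ≈ 13.79 m.
Near limit Dn = s·(H − f)/(H + s − 2f) = 6210 × (13788.6 − 58) / (13788.6 + 6210 − 2 × 58) = 6210 × 13730.6 / 19882.6 ≈ 4288.5 mm ≈ 4.29 m.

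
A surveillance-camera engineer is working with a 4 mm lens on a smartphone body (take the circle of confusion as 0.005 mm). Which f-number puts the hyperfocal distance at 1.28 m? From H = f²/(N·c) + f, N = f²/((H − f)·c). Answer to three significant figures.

f/2.51

Rearrange H = f²/(N·c) + f for N: N = f² / ((H − f)·c).
N = 4² / ((1280 − 4) × 0.005) = 16 / 6.380 ≈ 2.51.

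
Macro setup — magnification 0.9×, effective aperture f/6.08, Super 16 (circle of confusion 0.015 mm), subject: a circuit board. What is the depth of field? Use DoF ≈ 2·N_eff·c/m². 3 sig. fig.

0.225 mm

At magnification m, DoF ≈ 2·N_eff·c/m² = 2 × 6.08 × 0.015 / 0.9² = 0.1824 / 0.81 ≈ 0.225 mm.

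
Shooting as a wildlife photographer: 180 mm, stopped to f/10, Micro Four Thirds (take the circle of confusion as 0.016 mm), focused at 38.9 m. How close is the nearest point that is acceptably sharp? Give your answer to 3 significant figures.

Hyperfocal distance H = f²/(N·c) + f = 180²/(10 × 0.016) + 180 = 32400/0.16 + 180 ≈ 202680.0 mm ≈ 202.7 m.
Near limit Dn = s·(H − f)/(H + s − 2f) = 38900 × (202680.0 − 180) / (202680.0 + 38900 − 2 × 180) = 38900 × 202500.0 / 241220.0 ≈ 32656 mm ≈ 32.7 m.

32.7 m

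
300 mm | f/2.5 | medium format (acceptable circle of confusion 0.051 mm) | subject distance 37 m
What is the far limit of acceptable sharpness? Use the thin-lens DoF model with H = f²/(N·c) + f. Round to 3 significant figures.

39.0 m

Hyperfocal distance H = f²/(N·c) + f = 300²/(2.5 × 0.051) + 300 = 90000/0.1275 + 300 ≈ 706182.4 mm ≈ 706.2 m.
Far limit Df = s·(H − f)/(H − s) = 37000 × (706182.4 − 300) / (706182.4 − 37000) = 37000 × 705882.4 / 669182.4 ≈ 39029 mm ≈ 39.0 m.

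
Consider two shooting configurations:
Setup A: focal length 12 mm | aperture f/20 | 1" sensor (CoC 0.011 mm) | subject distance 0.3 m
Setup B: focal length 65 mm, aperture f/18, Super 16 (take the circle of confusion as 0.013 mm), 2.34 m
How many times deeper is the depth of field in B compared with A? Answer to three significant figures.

Setup A: H = 12²/(20×0.011) + 12 ≈ 666.5 mm; DoF = Df − Dn = 535.71 − 208.33 ≈ 327.38 mm.
Setup B: H = 65²/(18×0.013) + 65 ≈ 18120.6 mm; DoF = Df − Dn = 2677.35 − 2078.15 ≈ 599.20 mm.
Ratio = 599.20 / 327.38 ≈ 1.83.

1.83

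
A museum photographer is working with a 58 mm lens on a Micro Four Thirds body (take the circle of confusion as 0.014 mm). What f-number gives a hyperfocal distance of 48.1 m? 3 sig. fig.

Rearrange H = f²/(N·c) + f for N: N = f² / ((H − f)·c).
N = 58² / ((48100 − 58) × 0.014) = 3364 / 672.6 ≈ 5.

f/5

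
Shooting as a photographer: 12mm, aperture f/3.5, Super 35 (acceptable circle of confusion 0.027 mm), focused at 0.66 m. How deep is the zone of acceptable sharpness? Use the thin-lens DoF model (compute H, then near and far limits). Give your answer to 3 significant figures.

0.685 m

Hyperfocal distance H = f²/(N·c) + f = 12²/(3.5 × 0.027) + 12 = 144/0.0945 + 12 ≈ 1535.8 mm ≈ 1.536 m.
Near limit Dn = s·(H − f)/(H + s − 2f) = 660 × (1535.8 − 12) / (1535.8 + 660 − 2 × 12) = 660 × 1523.8 / 2171.8 ≈ 463.08 mm.
Far limit Df = s·(H − f)/(H − s) = 660 × (1535.8 − 12) / (1535.8 − 660) = 660 × 1523.8 / 875.8 ≈ 1148.33 mm.
Depth of field = Df − Dn = 1148.33 − 463.08 ≈ 685.25 mm ≈ 0.685 m.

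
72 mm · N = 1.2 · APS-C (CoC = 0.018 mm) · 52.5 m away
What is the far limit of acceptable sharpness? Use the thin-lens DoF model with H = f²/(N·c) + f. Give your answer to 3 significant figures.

67.2 m

Hyperfocal distance H = f²/(N·c) + f = 72²/(1.2 × 0.018) + 72 = 5184/0.0216 + 72 ≈ 240072.0 mm ≈ 240.1 m.
Far limit Df = s·(H − f)/(H − s) = 52500 × (240072.0 − 72) / (240072.0 − 52500) = 52500 × 240000.0 / 187572.0 ≈ 67174 mm ≈ 67.2 m.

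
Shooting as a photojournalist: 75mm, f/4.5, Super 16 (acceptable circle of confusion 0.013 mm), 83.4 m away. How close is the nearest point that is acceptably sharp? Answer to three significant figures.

44.7 m

Hyperfocal distance H = f²/(N·c) + f = 75²/(4.5 × 0.013) + 75 = 5625/0.0585 + 75 ≈ 96228.8 mm ≈ 96.23 m.
Near limit Dn = s·(H − f)/(H + s − 2f) = 83400 × (96228.8 − 75) / (96228.8 + 83400 − 2 × 75) = 83400 × 96153.8 / 179478.8 ≈ 44681 mm ≈ 44.7 m.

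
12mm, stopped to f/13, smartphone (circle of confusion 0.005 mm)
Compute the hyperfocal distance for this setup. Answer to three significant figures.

2.23 m

Hyperfocal distance H = f²/(N·c) + f = 12²/(13 × 0.005) + 12 = 144/0.065 + 12 ≈ 2227.4 mm ≈ 2.23 m.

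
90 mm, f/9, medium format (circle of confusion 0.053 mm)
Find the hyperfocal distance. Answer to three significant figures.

Hyperfocal distance H = f²/(N·c) + f = 90²/(9 × 0.053) + 90 = 8100/0.477 + 90 ≈ 17071.1 mm ≈ 17.1 m.

17.1 m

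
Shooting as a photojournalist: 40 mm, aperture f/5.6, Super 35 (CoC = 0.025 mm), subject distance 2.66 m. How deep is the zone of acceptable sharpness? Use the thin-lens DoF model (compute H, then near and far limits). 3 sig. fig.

1.29 m

Hyperfocal distance H = f²/(N·c) + f = 40²/(5.6 × 0.025) + 40 = 1600/0.14 + 40 ≈ 11468.6 mm ≈ 11.47 m.
Near limit Dn = s·(H − f)/(H + s − 2f) = 2660 × (11468.6 − 40) / (11468.6 + 2660 − 2 × 40) = 2660 × 11428.6 / 14048.6 ≈ 2163.9 mm.
Far limit Df = s·(H − f)/(H − s) = 2660 × (11468.6 − 40) / (11468.6 − 2660) = 2660 × 11428.6 / 8808.6 ≈ 3451.2 mm.
Depth of field = Df − Dn = 3451.2 − 2163.9 ≈ 1287.3 mm ≈ 1.29 m.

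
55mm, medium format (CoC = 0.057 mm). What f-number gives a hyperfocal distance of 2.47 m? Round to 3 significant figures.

f/22

Rearrange H = f²/(N·c) + f for N: N = f² / ((H − f)·c).
N = 55² / ((2470 − 55) × 0.057) = 3025 / 137.7 ≈ 22.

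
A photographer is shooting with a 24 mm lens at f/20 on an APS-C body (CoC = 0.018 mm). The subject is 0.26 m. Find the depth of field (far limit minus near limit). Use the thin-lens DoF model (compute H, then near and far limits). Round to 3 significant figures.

78.4 mm

Hyperfocal distance H = f²/(N·c) + f = 24²/(20 × 0.018) + 24 = 576/0.36 + 24 ≈ 1624.0 mm ≈ 1.624 m.
Near limit Dn = s·(H − f)/(H + s − 2f) = 260 × (1624.0 − 24) / (1624.0 + 260 − 2 × 24) = 260 × 1600.0 / 1836.0 ≈ 226.580 mm.
Far limit Df = s·(H − f)/(H − s) = 260 × (1624.0 − 24) / (1624.0 − 260) = 260 × 1600.0 / 1364.0 ≈ 304.985 mm.
Depth of field = Df − Dn = 304.985 − 226.580 ≈ 78.405 mm.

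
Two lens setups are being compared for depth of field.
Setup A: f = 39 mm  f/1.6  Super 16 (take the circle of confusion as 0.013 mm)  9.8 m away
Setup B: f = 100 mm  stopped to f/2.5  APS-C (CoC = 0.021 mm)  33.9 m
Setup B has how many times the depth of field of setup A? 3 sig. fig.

4.66

Setup A: H = 39²/(1.6×0.013) + 39 ≈ 73164.0 mm; DoF = Df − Dn = 11309.7 − 8645.9 ≈ 2663.8 mm.
Setup B: H = 100²/(2.5×0.021) + 100 ≈ 190576.2 mm; DoF = Df − Dn = 41213 − 28791 ≈ 12422 mm.
Ratio = 12422 / 2663.8 ≈ 4.66.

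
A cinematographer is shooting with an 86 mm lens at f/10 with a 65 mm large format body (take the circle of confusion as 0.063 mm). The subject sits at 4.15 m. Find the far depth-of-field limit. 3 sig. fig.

Hyperfocal distance H = f²/(N·c) + f = 86²/(10 × 0.063) + 86 = 7396/0.63 + 86 ≈ 11825.7 mm ≈ 11.83 m.
Far limit Df = s·(H − f)/(H − s) = 4150 × (11825.7 − 86) / (11825.7 − 4150) = 4150 × 11739.7 / 7675.7 ≈ 6347.3 mm ≈ 6.35 m.

6.35 m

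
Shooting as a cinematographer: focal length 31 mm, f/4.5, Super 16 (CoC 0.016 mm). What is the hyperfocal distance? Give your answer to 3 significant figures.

13.4 m

Hyperfocal distance H = f²/(N·c) + f = 31²/(4.5 × 0.016) + 31 = 961/0.072 + 31 ≈ 13378.2 mm ≈ 13.4 m.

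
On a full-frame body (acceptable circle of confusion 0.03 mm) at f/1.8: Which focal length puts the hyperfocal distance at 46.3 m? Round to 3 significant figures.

50.0 mm

From H = f²/(N·c) + f, with f ≪ H: f ≈ √(H·N·c) = √(46300 × 1.8 × 0.03) = √2500.2 ≈ 50.00 mm.
The +f correction barely moves this — solving exactly, f² + N·c·f − N·c·H = 0 ⇒ f = (−N·c + √((N·c)² + 4·N·c·H))/2 = (−0.054 + √10001)/2 ≈ 49.975 mm, so f ≈ 50.0 mm.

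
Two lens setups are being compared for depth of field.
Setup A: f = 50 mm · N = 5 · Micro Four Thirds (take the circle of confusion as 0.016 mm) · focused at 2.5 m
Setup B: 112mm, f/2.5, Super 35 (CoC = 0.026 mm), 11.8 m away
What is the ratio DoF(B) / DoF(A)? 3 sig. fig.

3.64

Setup A: H = 50²/(5×0.016) + 50 ≈ 31300.0 mm; DoF = Df − Dn = 2712.67 − 2318.25 ≈ 394.42 mm.
Setup B: H = 112²/(2.5×0.026) + 112 ≈ 193096.6 mm; DoF = Df − Dn = 12560.7 − 11126.2 ≈ 1434.5 mm.
Ratio = 1434.5 / 394.42 ≈ 3.64.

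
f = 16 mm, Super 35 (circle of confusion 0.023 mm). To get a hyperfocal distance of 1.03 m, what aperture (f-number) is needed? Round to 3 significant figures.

Rearrange H = f²/(N·c) + f for N: N = f² / ((H − f)·c).
N = 16² / ((1030 − 16) × 0.023) = 256 / 23.32 ≈ 11.

f/11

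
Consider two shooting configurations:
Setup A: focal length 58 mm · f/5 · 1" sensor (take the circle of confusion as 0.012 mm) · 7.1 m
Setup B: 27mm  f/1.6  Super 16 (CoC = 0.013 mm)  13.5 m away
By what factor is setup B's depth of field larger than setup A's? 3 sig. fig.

6.72

Setup A: H = 58²/(5×0.012) + 58 ≈ 56124.7 mm; DoF = Df − Dn = 8119.9 − 6307.7 ≈ 1812.2 mm.
Setup B: H = 27²/(1.6×0.013) + 27 ≈ 35075.1 mm; DoF = Df − Dn = 21930 − 9751 ≈ 12179 mm.
Ratio = 12179 / 1812.2 ≈ 6.72.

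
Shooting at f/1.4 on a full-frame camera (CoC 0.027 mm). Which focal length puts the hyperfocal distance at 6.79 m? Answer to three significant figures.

From H = f²/(N·c) + f, with f ≪ H: f ≈ √(H·N·c) = √(6790 × 1.4 × 0.027) = √256.66 ≈ 16.02 mm.
The +f correction barely moves this — solving exactly, f² + N·c·f − N·c·H = 0 ⇒ f = (−N·c + √((N·c)² + 4·N·c·H))/2 = (−0.0378 + √1026.6)/2 ≈ 16.002 mm, so f ≈ 16.0 mm.

16.0 mm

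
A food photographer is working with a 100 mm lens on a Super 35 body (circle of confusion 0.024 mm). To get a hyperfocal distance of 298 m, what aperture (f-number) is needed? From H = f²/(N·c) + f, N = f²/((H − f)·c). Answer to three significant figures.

f/1.40

Rearrange H = f²/(N·c) + f for N: N = f² / ((H − f)·c).
N = 100² / ((298000 − 100) × 0.024) = 10000 / 7150 ≈ 1.40.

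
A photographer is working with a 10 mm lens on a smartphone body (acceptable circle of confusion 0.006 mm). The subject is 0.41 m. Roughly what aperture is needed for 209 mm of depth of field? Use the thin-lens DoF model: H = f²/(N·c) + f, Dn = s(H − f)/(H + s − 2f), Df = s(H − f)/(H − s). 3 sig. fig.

Write h = H − f = f²/(N·c). The thin-lens limits are Dn = s·h/(h + (s−f)) and Df = s·h/(h − (s−f)), so DoF = Df − Dn = 2·s·(s−f)·h / (h² − (s−f)²).
That is a quadratic in h: DoF·h² − 2·s·(s−f)·h − DoF·(s−f)² = 0 ⇒ h = (s−f)·(s + √(s² + DoF²)) / DoF = 400 × (410 + √(410² + 209²)) / 209 = 400 × (410 + 460.197) / 209 ≈ 1665.4 mm.
Then N = f²/(c·h) = 10² / (0.006 × 1665.4) = 100 / 9.9927 ≈ 10.

f/10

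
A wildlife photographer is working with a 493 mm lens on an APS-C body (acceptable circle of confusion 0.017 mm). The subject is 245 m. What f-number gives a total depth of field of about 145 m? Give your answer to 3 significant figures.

f/16

Write h = H − f = f²/(N·c). The thin-lens limits are Dn = s·h/(h + (s−f)) and Df = s·h/(h − (s−f)), so DoF = Df − Dn = 2·s·(s−f)·h / (h² − (s−f)²).
That is a quadratic in h: DoF·h² − 2·s·(s−f)·h − DoF·(s−f)² = 0 ⇒ h = (s−f)·(s + √(s² + DoF²)) / DoF = 244507 × (245000 + √(245000² + 145000²)) / 145000 = 244507 × (245000 + 284693) / 145000 ≈ 893197 mm.
Then N = f²/(c·h) = 493² / (0.017 × 893197) = 243049 / 15184 ≈ 16.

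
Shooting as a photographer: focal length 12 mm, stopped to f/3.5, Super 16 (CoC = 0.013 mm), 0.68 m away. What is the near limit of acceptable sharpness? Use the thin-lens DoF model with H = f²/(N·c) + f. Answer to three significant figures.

0.561 m

Hyperfocal distance H = f²/(N·c) + f = 12²/(3.5 × 0.013) + 12 = 144/0.0455 + 12 ≈ 3176.8 mm ≈ 3.177 m.
Near limit Dn = s·(H − f)/(H + s − 2f) = 680 × (3176.8 − 12) / (3176.8 + 680 − 2 × 12) = 680 × 3164.8 / 3832.8 ≈ 561.49 mm ≈ 0.561 m.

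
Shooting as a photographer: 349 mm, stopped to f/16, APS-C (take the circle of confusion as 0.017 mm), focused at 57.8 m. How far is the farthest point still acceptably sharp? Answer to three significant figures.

66.3 m

Hyperfocal distance H = f²/(N·c) + f = 349²/(16 × 0.017) + 349 = 121801/0.272 + 349 ≈ 448146.8 mm ≈ 448.1 m.
Far limit Df = s·(H − f)/(H − s) = 57800 × (448146.8 − 349) / (448146.8 − 57800) = 57800 × 447797.8 / 390346.8 ≈ 66307 mm ≈ 66.3 m.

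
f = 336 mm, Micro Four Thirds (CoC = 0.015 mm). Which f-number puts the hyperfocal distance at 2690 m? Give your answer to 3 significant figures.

Rearrange H = f²/(N·c) + f for N: N = f² / ((H − f)·c).
N = 336² / ((2690000 − 336) × 0.015) = 112896 / 40345 ≈ 2.80.

f/2.80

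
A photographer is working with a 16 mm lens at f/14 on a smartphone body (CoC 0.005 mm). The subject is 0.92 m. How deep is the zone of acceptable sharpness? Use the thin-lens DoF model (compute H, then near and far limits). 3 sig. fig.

Hyperfocal distance H = f²/(N·c) + f = 16²/(14 × 0.005) + 16 = 256/0.07 + 16 ≈ 3673.1 mm ≈ 3.673 m.
Near limit Dn = s·(H − f)/(H + s − 2f) = 920 × (3673.1 − 16) / (3673.1 + 920 − 2 × 16) = 920 × 3657.1 / 4561.1 ≈ 737.66 mm.
Far limit Df = s·(H − f)/(H − s) = 920 × (3673.1 − 16) / (3673.1 − 920) = 920 × 3657.1 / 2753.1 ≈ 1222.08 mm.
Depth of field = Df − Dn = 1222.08 − 737.66 ≈ 484.42 mm.

484 mm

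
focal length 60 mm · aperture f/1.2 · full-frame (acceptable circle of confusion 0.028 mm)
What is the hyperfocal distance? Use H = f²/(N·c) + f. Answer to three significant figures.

107 m

Hyperfocal distance H = f²/(N·c) + f = 60²/(1.2 × 0.028) + 60 = 3600/0.0336 + 60 ≈ 107202.9 mm ≈ 107 m.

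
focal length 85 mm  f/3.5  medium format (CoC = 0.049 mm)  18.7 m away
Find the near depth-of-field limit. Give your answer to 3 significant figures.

13.0 m

Hyperfocal distance H = f²/(N·c) + f = 85²/(3.5 × 0.049) + 85 = 7225/0.1715 + 85 ≈ 42213.3 mm ≈ 42.21 m.
Near limit Dn = s·(H − f)/(H + s − 2f) = 18700 × (42213.3 − 85) / (42213.3 + 18700 − 2 × 85) = 18700 × 42128.3 / 60743.3 ≈ 12969 mm ≈ 13.0 m.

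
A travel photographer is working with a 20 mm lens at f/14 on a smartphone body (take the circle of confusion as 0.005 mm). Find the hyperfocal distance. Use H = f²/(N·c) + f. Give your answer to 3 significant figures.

Hyperfocal distance H = f²/(N·c) + f = 20²/(14 × 0.005) + 20 = 400/0.07 + 20 ≈ 5734.3 mm ≈ 5.73 m.

5.73 m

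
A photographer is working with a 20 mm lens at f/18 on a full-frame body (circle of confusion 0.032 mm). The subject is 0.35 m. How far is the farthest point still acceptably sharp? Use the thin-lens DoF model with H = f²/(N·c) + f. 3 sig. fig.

0.667 m

Hyperfocal distance H = f²/(N·c) + f = 20²/(18 × 0.032) + 20 = 400/0.576 + 20 ≈ 714.4 mm ≈ 0.714 m.
Far limit Df = s·(H − f)/(H − s) = 350 × (714.4 − 20) / (714.4 − 350) = 350 × 694.4 / 364.4 ≈ 666.92 mm ≈ 0.667 m.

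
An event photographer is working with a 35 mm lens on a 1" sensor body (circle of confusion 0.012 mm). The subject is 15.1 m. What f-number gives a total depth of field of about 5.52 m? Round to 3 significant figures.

f/1.20

Write h = H − f = f²/(N·c). The thin-lens limits are Dn = s·h/(h + (s−f)) and Df = s·h/(h − (s−f)), so DoF = Df − Dn = 2·s·(s−f)·h / (h² − (s−f)²).
That is a quadratic in h: DoF·h² − 2·s·(s−f)·h − DoF·(s−f)² = 0 ⇒ h = (s−f)·(s + √(s² + DoF²)) / DoF = 15065 × (15100 + √(15100² + 5520²)) / 5520 = 15065 × (15100 + 16077.3) / 5520 ≈ 85088 mm.
Then N = f²/(c·h) = 35² / (0.012 × 85088) = 1225 / 1021.1 ≈ 1.20.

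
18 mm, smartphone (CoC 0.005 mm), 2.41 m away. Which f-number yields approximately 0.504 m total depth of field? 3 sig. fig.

f/2.80

Write h = H − f = f²/(N·c). The thin-lens limits are Dn = s·h/(h + (s−f)) and Df = s·h/(h − (s−f)), so DoF = Df − Dn = 2·s·(s−f)·h / (h² − (s−f)²).
That is a quadratic in h: DoF·h² − 2·s·(s−f)·h − DoF·(s−f)² = 0 ⇒ h = (s−f)·(s + √(s² + DoF²)) / DoF = 2392 × (2410 + √(2410² + 504²)) / 504 = 2392 × (2410 + 2462.14) / 504 ≈ 23123 mm.
Then N = f²/(c·h) = 18² / (0.005 × 23123) = 324 / 115.62 ≈ 2.80.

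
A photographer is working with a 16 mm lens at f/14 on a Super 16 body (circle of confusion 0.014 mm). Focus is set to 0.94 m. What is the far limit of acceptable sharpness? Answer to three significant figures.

Hyperfocal distance H = f²/(N·c) + f = 16²/(14 × 0.014) + 16 = 256/0.196 + 16 ≈ 1322.1 mm ≈ 1.322 m.
Far limit Df = s·(H − f)/(H − s) = 940 × (1322.1 − 16) / (1322.1 − 940) = 940 × 1306.1 / 382.1 ≈ 3213.0 mm ≈ 3.21 m.

3.21 m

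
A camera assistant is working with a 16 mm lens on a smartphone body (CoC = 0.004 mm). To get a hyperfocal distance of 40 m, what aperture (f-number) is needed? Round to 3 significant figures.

Rearrange H = f²/(N·c) + f for N: N = f² / ((H − f)·c).
N = 16² / ((40000 − 16) × 0.004) = 256 / 159.9 ≈ 1.60.

f/1.60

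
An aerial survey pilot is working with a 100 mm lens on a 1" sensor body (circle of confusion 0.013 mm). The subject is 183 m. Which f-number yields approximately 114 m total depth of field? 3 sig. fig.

f/1.20

Write h = H − f = f²/(N·c). The thin-lens limits are Dn = s·h/(h + (s−f)) and Df = s·h/(h − (s−f)), so DoF = Df − Dn = 2·s·(s−f)·h / (h² − (s−f)²).
That is a quadratic in h: DoF·h² − 2·s·(s−f)·h − DoF·(s−f)² = 0 ⇒ h = (s−f)·(s + √(s² + DoF²)) / DoF = 182900 × (183000 + √(183000² + 114000²)) / 114000 = 182900 × (183000 + 215604) / 114000 ≈ 639514 mm.
Then N = f²/(c·h) = 100² / (0.013 × 639514) = 10000 / 8313.7 ≈ 1.20.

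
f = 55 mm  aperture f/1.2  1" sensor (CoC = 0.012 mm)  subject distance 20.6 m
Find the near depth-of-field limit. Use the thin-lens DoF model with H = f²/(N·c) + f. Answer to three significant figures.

18.8 m

Hyperfocal distance H = f²/(N·c) + f = 55²/(1.2 × 0.012) + 55 = 3025/0.0144 + 55 ≈ 210124.4 mm ≈ 210.1 m.
Near limit Dn = s·(H − f)/(H + s − 2f) = 20600 × (210124.4 − 55) / (210124.4 + 20600 − 2 × 55) = 20600 × 210069.4 / 230614.4 ≈ 18765 mm ≈ 18.8 m.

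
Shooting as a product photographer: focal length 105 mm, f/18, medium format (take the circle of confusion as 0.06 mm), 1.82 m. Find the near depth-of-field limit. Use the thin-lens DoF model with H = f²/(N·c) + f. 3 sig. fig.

1.56 m

Hyperfocal distance H = f²/(N·c) + f = 105²/(18 × 0.06) + 105 = 11025/1.08 + 105 ≈ 10313.3 mm ≈ 10.31 m.
Near limit Dn = s·(H − f)/(H + s − 2f) = 1820 × (10313.3 − 105) / (10313.3 + 1820 − 2 × 105) = 1820 × 10208.3 / 11923.3 ≈ 1558.2 mm ≈ 1.56 m.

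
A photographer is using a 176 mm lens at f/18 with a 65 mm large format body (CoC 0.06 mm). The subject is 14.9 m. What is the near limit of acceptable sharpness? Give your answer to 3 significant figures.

9.85 m

Hyperfocal distance H = f²/(N·c) + f = 176²/(18 × 0.06) + 176 = 30976/1.08 + 176 ≈ 28857.5 mm ≈ 28.86 m.
Near limit Dn = s·(H − f)/(H + s − 2f) = 14900 × (28857.5 − 176) / (28857.5 + 14900 − 2 × 176) = 14900 × 28681.5 / 43405.5 ≈ 9845.6 mm ≈ 9.85 m.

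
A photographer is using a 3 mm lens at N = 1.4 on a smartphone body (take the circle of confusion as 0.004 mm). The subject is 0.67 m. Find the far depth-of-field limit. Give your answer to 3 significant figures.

Hyperfocal distance H = f²/(N·c) + f = 3²/(1.4 × 0.004) + 3 = 9/0.0056 + 3 ≈ 1610.1 mm ≈ 1.610 m.
Far limit Df = s·(H − f)/(H − s) = 670 × (1610.1 − 3) / (1610.1 − 670) = 670 × 1607.1 / 940.1 ≈ 1145.3 mm ≈ 1.15 m.

1.15 m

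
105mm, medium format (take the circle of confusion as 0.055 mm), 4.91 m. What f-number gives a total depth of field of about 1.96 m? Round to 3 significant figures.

Write h = H − f = f²/(N·c). The thin-lens limits are Dn = s·h/(h + (s−f)) and Df = s·h/(h − (s−f)), so DoF = Df − Dn = 2·s·(s−f)·h / (h² − (s−f)²).
That is a quadratic in h: DoF·h² − 2·s·(s−f)·h − DoF·(s−f)² = 0 ⇒ h = (s−f)·(s + √(s² + DoF²)) / DoF = 4805 × (4910 + √(4910² + 1960²)) / 1960 = 4805 × (4910 + 5286.75) / 1960 ≈ 24998 mm.
Then N = f²/(c·h) = 105² / (0.055 × 24998) = 11025 / 1374.9 ≈ 8.02.

f/8.02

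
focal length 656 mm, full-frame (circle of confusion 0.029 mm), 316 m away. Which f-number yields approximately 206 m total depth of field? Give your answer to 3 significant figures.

Write h = H − f = f²/(N·c). The thin-lens limits are Dn = s·h/(h + (s−f)) and Df = s·h/(h − (s−f)), so DoF = Df − Dn = 2·s·(s−f)·h / (h² − (s−f)²).
That is a quadratic in h: DoF·h² − 2·s·(s−f)·h − DoF·(s−f)² = 0 ⇒ h = (s−f)·(s + √(s² + DoF²)) / DoF = 315344 × (316000 + √(316000² + 206000²)) / 206000 = 315344 × (316000 + 377216) / 206000 ≈ 1061173 mm.
Then N = f²/(c·h) = 656² / (0.029 × 1061173) = 430336 / 30774 ≈ 14.

f/14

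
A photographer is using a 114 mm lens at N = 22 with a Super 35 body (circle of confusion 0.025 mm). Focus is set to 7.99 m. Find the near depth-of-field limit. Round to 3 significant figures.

5.99 m

Hyperfocal distance H = f²/(N·c) + f = 114²/(22 × 0.025) + 114 = 12996/0.55 + 114 ≈ 23743.1 mm ≈ 23.74 m.
Near limit Dn = s·(H − f)/(H + s − 2f) = 7990 × (23743.1 − 114) / (23743.1 + 7990 − 2 × 114) = 7990 × 23629.1 / 31505.1 ≈ 5992.6 mm ≈ 5.99 m.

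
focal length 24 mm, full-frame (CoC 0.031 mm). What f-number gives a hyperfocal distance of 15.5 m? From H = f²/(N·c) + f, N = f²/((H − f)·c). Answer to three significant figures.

Rearrange H = f²/(N·c) + f for N: N = f² / ((H − f)·c).
N = 24² / ((15500 − 24) × 0.031) = 576 / 479.8 ≈ 1.20.

f/1.20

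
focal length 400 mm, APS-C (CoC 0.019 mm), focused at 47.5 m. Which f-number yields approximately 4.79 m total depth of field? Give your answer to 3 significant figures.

f/8.99

Write h = H − f = f²/(N·c). The thin-lens limits are Dn = s·h/(h + (s−f)) and Df = s·h/(h − (s−f)), so DoF = Df − Dn = 2·s·(s−f)·h / (h² − (s−f)²).
That is a quadratic in h: DoF·h² − 2·s·(s−f)·h − DoF·(s−f)² = 0 ⇒ h = (s−f)·(s + √(s² + DoF²)) / DoF = 47100 × (47500 + √(47500² + 4790²)) / 4790 = 47100 × (47500 + 47740.9) / 4790 ≈ 936502 mm.
Then N = f²/(c·h) = 400² / (0.019 × 936502) = 160000 / 17794 ≈ 8.99.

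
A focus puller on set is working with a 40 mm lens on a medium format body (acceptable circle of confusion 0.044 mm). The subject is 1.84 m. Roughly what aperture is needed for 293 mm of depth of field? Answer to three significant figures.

Write h = H − f = f²/(N·c). The thin-lens limits are Dn = s·h/(h + (s−f)) and Df = s·h/(h − (s−f)), so DoF = Df − Dn = 2·s·(s−f)·h / (h² − (s−f)²).
That is a quadratic in h: DoF·h² − 2·s·(s−f)·h − DoF·(s−f)² = 0 ⇒ h = (s−f)·(s + √(s² + DoF²)) / DoF = 1800 × (1840 + √(1840² + 293²)) / 293 = 1800 × (1840 + 1863.18) / 293 ≈ 22750 mm.
Then N = f²/(c·h) = 40² / (0.044 × 22750) = 1600 / 1001.0 ≈ 1.60.

f/1.60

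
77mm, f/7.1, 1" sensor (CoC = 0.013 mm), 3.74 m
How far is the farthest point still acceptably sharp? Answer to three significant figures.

3.97 m

Hyperfocal distance H = f²/(N·c) + f = 77²/(7.1 × 0.013) + 77 = 5929/0.0923 + 77 ≈ 64313.2 mm ≈ 64.31 m.
Far limit Df = s·(H − f)/(H − s) = 3740 × (64313.2 − 77) / (64313.2 − 3740) = 3740 × 64236.2 / 60573.2 ≈ 3966.2 mm ≈ 3.97 m.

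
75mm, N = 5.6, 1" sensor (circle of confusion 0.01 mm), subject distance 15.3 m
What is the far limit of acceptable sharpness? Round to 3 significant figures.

Hyperfocal distance H = f²/(N·c) + f = 75²/(5.6 × 0.01) + 75 = 5625/0.056 + 75 ≈ 100521.4 mm ≈ 100.5 m.
Far limit Df = s·(H − f)/(H − s) = 15300 × (100521.4 − 75) / (100521.4 − 15300) = 15300 × 100446.4 / 85221.4 ≈ 18033 mm ≈ 18.0 m.

18.0 m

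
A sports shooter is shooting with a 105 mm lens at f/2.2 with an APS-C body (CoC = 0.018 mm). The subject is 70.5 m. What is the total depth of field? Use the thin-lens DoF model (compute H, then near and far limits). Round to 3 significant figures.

38.1 m

Hyperfocal distance H = f²/(N·c) + f = 105²/(2.2 × 0.018) + 105 = 11025/0.0396 + 105 ≈ 278514.1 mm ≈ 278.5 m.
Near limit Dn = s·(H − f)/(H + s − 2f) = 70500 × (278514.1 − 105) / (278514.1 + 70500 − 2 × 105) = 70500 × 278409.1 / 348804.1 ≈ 56272 mm.
Far limit Df = s·(H − f)/(H − s) = 70500 × (278514.1 − 105) / (278514.1 − 70500) = 70500 × 278409.1 / 208014.1 ≈ 94358 mm.
Depth of field = Df − Dn = 94358 − 56272 ≈ 38086 mm ≈ 38.1 m.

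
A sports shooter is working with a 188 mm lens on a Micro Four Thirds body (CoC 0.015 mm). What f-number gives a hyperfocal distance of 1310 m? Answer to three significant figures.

f/1.80

Rearrange H = f²/(N·c) + f for N: N = f² / ((H − f)·c).
N = 188² / ((1310000 − 188) × 0.015) = 35344 / 19647 ≈ 1.80.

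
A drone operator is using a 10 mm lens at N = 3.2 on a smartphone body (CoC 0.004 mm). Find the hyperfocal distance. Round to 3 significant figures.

7.82 m

Hyperfocal distance H = f²/(N·c) + f = 10²/(3.2 × 0.004) + 10 = 100/0.0128 + 10 ≈ 7822.5 mm ≈ 7.82 m.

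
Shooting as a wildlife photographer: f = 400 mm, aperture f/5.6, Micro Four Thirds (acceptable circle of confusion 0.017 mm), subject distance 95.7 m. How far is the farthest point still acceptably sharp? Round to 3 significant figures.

Hyperfocal distance H = f²/(N·c) + f = 400²/(5.6 × 0.017) + 400 = 160000/0.0952 + 400 ≈ 1681072.3 mm ≈ 1681 m.
Far limit Df = s·(H − f)/(H − s) = 95700 × (1681072.3 − 400) / (1681072.3 − 95700) = 95700 × 1680672.3 / 1585372.3 ≈ 101453 mm ≈ 101 m.

101 m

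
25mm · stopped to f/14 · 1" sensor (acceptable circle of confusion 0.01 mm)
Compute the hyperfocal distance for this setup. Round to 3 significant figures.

4.49 m

Hyperfocal distance H = f²/(N·c) + f = 25²/(14 × 0.01) + 25 = 625/0.14 + 25 ≈ 4489.3 mm ≈ 4.49 m.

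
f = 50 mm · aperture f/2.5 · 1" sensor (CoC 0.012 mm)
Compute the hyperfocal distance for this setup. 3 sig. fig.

Hyperfocal distance H = f²/(N·c) + f = 50²/(2.5 × 0.012) + 50 = 2500/0.03 + 50 ≈ 83383.3 mm ≈ 83.4 m.

83.4 m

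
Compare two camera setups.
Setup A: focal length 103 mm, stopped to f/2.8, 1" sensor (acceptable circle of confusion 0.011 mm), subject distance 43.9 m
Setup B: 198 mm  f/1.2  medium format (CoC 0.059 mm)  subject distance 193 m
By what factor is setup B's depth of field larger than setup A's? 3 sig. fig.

Setup A: H = 103²/(2.8×0.011) + 103 ≈ 344551.1 mm; DoF = Df − Dn = 50295 − 38948 ≈ 11347 mm.
Setup B: H = 198²/(1.2×0.059) + 198 ≈ 553926.8 mm; DoF = Df − Dn = 296098 − 143155 ≈ 152943 mm.
Ratio = 152943 / 11347 ≈ 13.5.

13.5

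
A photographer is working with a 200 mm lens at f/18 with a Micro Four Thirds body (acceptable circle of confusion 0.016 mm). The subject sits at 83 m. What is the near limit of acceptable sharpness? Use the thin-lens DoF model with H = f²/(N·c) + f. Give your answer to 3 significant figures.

52.0 m

Hyperfocal distance H = f²/(N·c) + f = 200²/(18 × 0.016) + 200 = 40000/0.288 + 200 ≈ 139088.9 mm ≈ 139.1 m.
Near limit Dn = s·(H − f)/(H + s − 2f) = 83000 × (139088.9 − 200) / (139088.9 + 83000 − 2 × 200) = 83000 × 138888.9 / 221688.9 ≈ 52000 mm ≈ 52.0 m.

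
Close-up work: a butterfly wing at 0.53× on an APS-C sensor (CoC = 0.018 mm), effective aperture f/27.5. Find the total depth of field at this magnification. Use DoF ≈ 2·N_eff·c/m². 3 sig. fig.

3.52 mm

At magnification m, DoF ≈ 2·N_eff·c/m² = 2 × 27.5 × 0.018 / 0.53² = 0.99 / 0.2809 ≈ 3.52 mm.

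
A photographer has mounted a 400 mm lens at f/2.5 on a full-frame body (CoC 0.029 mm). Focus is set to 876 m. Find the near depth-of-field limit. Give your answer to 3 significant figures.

Hyperfocal distance H = f²/(N·c) + f = 400²/(2.5 × 0.029) + 400 = 160000/0.0725 + 400 ≈ 2207296.6 mm ≈ 2207 m.
Near limit Dn = s·(H − f)/(H + s − 2f) = 876000 × (2207296.6 − 400) / (2207296.6 + 876000 − 2 × 400) = 876000 × 2206896.6 / 3082496.6 ≈ 627167 mm ≈ 627 m.

627 m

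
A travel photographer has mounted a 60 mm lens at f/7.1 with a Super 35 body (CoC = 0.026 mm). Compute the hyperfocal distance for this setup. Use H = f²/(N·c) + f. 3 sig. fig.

Hyperfocal distance H = f²/(N·c) + f = 60²/(7.1 × 0.026) + 60 = 3600/0.1846 + 60 ≈ 19561.6 mm ≈ 19.6 m.

19.6 m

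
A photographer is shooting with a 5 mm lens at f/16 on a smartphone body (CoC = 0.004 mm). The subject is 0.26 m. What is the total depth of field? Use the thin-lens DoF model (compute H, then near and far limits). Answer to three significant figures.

Hyperfocal distance H = f²/(N·c) + f = 5²/(16 × 0.004) + 5 = 25/0.064 + 5 ≈ 395.6 mm ≈ 0.396 m.
Near limit Dn = s·(H − f)/(H + s − 2f) = 260 × (395.6 − 5) / (395.6 + 260 − 2 × 5) = 260 × 390.6 / 645.6 ≈ 157.31 mm.
Far limit Df = s·(H − f)/(H − s) = 260 × (395.6 − 5) / (395.6 − 260) = 260 × 390.6 / 135.6 ≈ 748.85 mm.
Depth of field = Df − Dn = 748.85 − 157.31 ≈ 591.54 mm ≈ 0.592 m.

0.592 m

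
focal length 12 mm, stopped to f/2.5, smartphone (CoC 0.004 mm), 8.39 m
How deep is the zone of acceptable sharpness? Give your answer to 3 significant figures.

Hyperfocal distance H = f²/(N·c) + f = 12²/(2.5 × 0.004) + 12 = 144/0.01 + 12 ≈ 14412.0 mm ≈ 14.41 m.
Near limit Dn = s·(H − f)/(H + s − 2f) = 8390 × (14412.0 − 12) / (14412.0 + 8390 − 2 × 12) = 8390 × 14400.0 / 22778.0 ≈ 5304 mm.
Far limit Df = s·(H − f)/(H − s) = 8390 × (14412.0 − 12) / (14412.0 − 8390) = 8390 × 14400.0 / 6022.0 ≈ 20062 mm.
Depth of field = Df − Dn = 20062 − 5304 ≈ 14758 mm ≈ 14.8 m.

14.8 m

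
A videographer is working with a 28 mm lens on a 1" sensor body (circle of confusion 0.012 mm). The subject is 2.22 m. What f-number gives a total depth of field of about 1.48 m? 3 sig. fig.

f/9.02

Write h = H − f = f²/(N·c). The thin-lens limits are Dn = s·h/(h + (s−f)) and Df = s·h/(h − (s−f)), so DoF = Df − Dn = 2·s·(s−f)·h / (h² − (s−f)²).
That is a quadratic in h: DoF·h² − 2·s·(s−f)·h − DoF·(s−f)² = 0 ⇒ h = (s−f)·(s + √(s² + DoF²)) / DoF = 2192 × (2220 + √(2220² + 1480²)) / 1480 = 2192 × (2220 + 2668.11) / 1480 ≈ 7239.7 mm.
Then N = f²/(c·h) = 28² / (0.012 × 7239.7) = 784 / 86.876 ≈ 9.02.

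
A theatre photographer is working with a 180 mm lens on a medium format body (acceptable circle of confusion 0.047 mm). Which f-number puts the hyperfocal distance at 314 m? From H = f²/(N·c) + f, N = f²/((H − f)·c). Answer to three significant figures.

Rearrange H = f²/(N·c) + f for N: N = f² / ((H − f)·c).
N = 180² / ((314000 − 180) × 0.047) = 32400 / 14750 ≈ 2.20.

f/2.20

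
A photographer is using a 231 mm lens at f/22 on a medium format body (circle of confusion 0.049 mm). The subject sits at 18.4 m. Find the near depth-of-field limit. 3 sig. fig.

13.5 m

Hyperfocal distance H = f²/(N·c) + f = 231²/(22 × 0.049) + 231 = 53361/1.078 + 231 ≈ 49731.0 mm ≈ 49.73 m.
Near limit Dn = s·(H − f)/(H + s − 2f) = 18400 × (49731.0 − 231) / (49731.0 + 18400 − 2 × 231) = 18400 × 49500.0 / 67669.0 ≈ 13460 mm ≈ 13.5 m.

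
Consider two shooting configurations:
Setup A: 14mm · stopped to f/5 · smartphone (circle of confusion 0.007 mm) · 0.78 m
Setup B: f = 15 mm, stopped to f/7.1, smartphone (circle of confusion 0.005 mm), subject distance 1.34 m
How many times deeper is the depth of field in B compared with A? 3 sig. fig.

Setup A: H = 14²/(5×0.007) + 14 ≈ 5614.0 mm; DoF = Df − Dn = 903.60 − 686.15 ≈ 217.45 mm.
Setup B: H = 15²/(7.1×0.005) + 15 ≈ 6353.0 mm; DoF = Df − Dn = 1694.18 − 1108.30 ≈ 585.88 mm.
Ratio = 585.88 / 217.45 ≈ 2.69.

2.69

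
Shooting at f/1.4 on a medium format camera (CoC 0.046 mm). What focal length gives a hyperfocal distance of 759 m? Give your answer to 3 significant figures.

221 mm

From H = f²/(N·c) + f, with f ≪ H: f ≈ √(H·N·c) = √(759000 × 1.4 × 0.046) = √48880 ≈ 221.1 mm.
The +f correction barely moves this — solving exactly, f² + N·c·f − N·c·H = 0 ⇒ f = (−N·c + √((N·c)² + 4·N·c·H))/2 = (−0.0644 + √195518)/2 ≈ 221.06 mm, so f ≈ 221 mm.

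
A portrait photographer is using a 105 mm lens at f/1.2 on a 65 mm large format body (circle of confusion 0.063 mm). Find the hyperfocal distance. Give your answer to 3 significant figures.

Hyperfocal distance H = f²/(N·c) + f = 105²/(1.2 × 0.063) + 105 = 11025/0.0756 + 105 ≈ 145938.3 mm ≈ 146 m.

146 m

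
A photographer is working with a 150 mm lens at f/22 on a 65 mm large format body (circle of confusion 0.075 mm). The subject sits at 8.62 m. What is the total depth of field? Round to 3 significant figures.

17.4 m

Hyperfocal distance H = f²/(N·c) + f = 150²/(22 × 0.075) + 150 = 22500/1.65 + 150 ≈ 13786.4 mm ≈ 13.79 m.
Near limit Dn = s·(H − f)/(H + s − 2f) = 8620 × (13786.4 − 150) / (13786.4 + 8620 − 2 × 150) = 8620 × 13636.4 / 22106.4 ≈ 5317 mm.
Far limit Df = s·(H − f)/(H − s) = 8620 × (13786.4 − 150) / (13786.4 − 8620) = 8620 × 13636.4 / 5166.4 ≈ 22752 mm.
Depth of field = Df − Dn = 22752 − 5317 ≈ 17435 mm ≈ 17.4 m.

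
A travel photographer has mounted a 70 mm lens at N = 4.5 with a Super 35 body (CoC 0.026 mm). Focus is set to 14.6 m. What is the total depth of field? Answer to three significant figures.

11.5 m

Hyperfocal distance H = f²/(N·c) + f = 70²/(4.5 × 0.026) + 70 = 4900/0.117 + 70 ≈ 41950.3 mm ≈ 41.95 m.
Near limit Dn = s·(H − f)/(H + s − 2f) = 14600 × (41950.3 − 70) / (41950.3 + 14600 − 2 × 70) = 14600 × 41880.3 / 56410.3 ≈ 10839 mm.
Far limit Df = s·(H − f)/(H − s) = 14600 × (41950.3 − 70) / (41950.3 − 14600) = 14600 × 41880.3 / 27350.3 ≈ 22356 mm.
Depth of field = Df − Dn = 22356 − 10839 ≈ 11517 mm ≈ 11.5 m.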